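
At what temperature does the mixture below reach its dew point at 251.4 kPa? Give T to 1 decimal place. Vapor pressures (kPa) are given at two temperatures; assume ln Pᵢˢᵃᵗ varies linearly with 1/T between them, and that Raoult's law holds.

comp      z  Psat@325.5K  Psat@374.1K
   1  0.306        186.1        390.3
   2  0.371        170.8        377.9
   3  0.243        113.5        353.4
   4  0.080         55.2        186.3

Dew-point temperature: Σzᵢ·P/Pᵢˢᵃᵗ(T) = 1. Interpolate ln Pᵢˢᵃᵗ = aᵢ + bᵢ/T.
  T = 325.5 K: ΣzᵢP/Pᵢˢᵃᵗ = 1.8620
  T = 374.1 K: ΣzᵢP/Pᵢˢᵃᵗ = 0.7247
  T = 349.8 K: ΣzᵢP/Pᵢˢᵃᵗ = 1.1187
  T = 362.0 K: ΣzᵢP/Pᵢˢᵃᵗ = 0.8921
  T = 355.9 K: ΣzᵢP/Pᵢˢᵃᵗ = 0.9968
  T = 352.9 K: ΣzᵢP/Pᵢˢᵃᵗ = 1.0544
  T = 354.4 K: ΣzᵢP/Pᵢˢᵃᵗ = 1.0250
Interpolating between 354.4 K and 355.9 K gives T ≈ 355.7 K.

T = 355.7 K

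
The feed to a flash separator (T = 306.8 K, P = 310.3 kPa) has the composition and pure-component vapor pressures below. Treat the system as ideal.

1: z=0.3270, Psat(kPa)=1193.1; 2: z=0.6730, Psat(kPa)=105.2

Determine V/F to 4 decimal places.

Raoult's law: Kᵢ = Pᵢˢᵃᵗ/P = Pᵢˢᵃᵗ/310.3.
  K_1 = 1193.1/310.3 = 3.844989, K_2 = 105.2/310.3 = 0.339027
Rachford–Rice: g(V/F) = Σ zᵢ(Kᵢ−1)/(1+V/F(Kᵢ−1)) = 0.
Feasibility: ΣzᵢKᵢ = 1.4855, Σzᵢ/Kᵢ = 2.0701 — both > 1, two phases present.
Binary case is linear: z₁(K₁−1)(1+V/F(K₂−1)) + z₂(K₂−1)(1+V/F(K₁−1)) = 0
⇒ V/F = [z₁(K₁−1)+z₂(K₂−1)] / [−(K₁−1)(K₂−1)] = 0.48548/1.88046 = 0.2582

V/F = 0.2582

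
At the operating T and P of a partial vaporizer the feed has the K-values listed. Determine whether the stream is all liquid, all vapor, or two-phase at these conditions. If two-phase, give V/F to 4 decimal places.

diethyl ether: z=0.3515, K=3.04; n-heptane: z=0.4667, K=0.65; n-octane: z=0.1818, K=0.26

two-phase, V/F = 0.4193

ΣzᵢKᵢ = 1.4192; Σzᵢ/Kᵢ = 1.5329.
Both exceed 1, so a two-phase solution exists.
Newton–Raphson from ψ = 0.5:
  ψ = 0.5000: g = -0.05656, g' = -0.6933 → ψ = 0.4184
  ψ = 0.4184: g = 0.00061, g' = -0.7131 → ψ = 0.4193
Converged at ψ = 0.4193.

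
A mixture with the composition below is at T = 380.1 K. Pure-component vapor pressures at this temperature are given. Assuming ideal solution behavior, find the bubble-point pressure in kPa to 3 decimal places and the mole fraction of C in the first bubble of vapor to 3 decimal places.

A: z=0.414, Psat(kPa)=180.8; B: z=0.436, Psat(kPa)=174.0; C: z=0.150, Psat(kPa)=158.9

At the bubble point ψ → 0, so ΣzᵢKᵢ = 1 with Kᵢ = Pᵢˢᵃᵗ/P ⇒ P = ΣzᵢPᵢˢᵃᵗ.
P = 0.414·180.8 + 0.436·174.0 + 0.150·158.9 = 174.550 kPa
yᵢ = zᵢPᵢˢᵃᵗ/P ⇒ y_C = 0.150·158.9/174.550 = 0.137

Pbub = 174.550 kPa, y_C = 0.137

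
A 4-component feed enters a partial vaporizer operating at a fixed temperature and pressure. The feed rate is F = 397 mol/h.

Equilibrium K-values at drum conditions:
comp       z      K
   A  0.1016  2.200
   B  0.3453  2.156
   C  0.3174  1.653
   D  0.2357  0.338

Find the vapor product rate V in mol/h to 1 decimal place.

Rachford–Rice: g(V/F) = Σ zᵢ(Kᵢ−1)/(1+V/F(Kᵢ−1)) = 0.
g(0) = ΣzᵢKᵢ − 1 = 0.5723 and g(1) = 1 − Σzᵢ/Kᵢ = -0.0957, so a root lies in (0, 1).
Iterate (Newton) starting at V/F = 0.5:
  V/F = 0.5000: g = 0.25217, g' = -0.5502 → V/F = 0.9584
  V/F = 0.9584: g = -0.05326, g' = -0.9596 → V/F = 0.9029
  V/F = 0.9029: g = -0.00362, g' = -0.8359 → V/F = 0.8985
Converged at V/F = 0.8985.
Then V = V/F·F = 0.8985·397 = 356.7 mol/h and L = F − V = 40.3 mol/h.

V = 356.7 mol/h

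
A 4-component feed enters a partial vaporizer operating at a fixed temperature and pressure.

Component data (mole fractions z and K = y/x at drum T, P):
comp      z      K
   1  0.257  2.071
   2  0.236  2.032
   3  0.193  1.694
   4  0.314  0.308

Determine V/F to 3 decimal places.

V/F = 0.657

Rachford–Rice: g(V/F) = Σ zᵢ(Kᵢ−1)/(1+V/F(Kᵢ−1)) = 0.
Check two-phase: ΣzᵢKᵢ = 1.435 > 1 and Σzᵢ/Kᵢ = 1.374 > 1, so g(0) = 0.435 > 0 and g(1) = -0.374 < 0.
Iterate (Newton) starting at V/F = 0.5:
  V/F = 0.500: g = 0.1071, g' = -0.637 → V/F = 0.668
  V/F = 0.668: g = -0.0080, g' = -0.752 → V/F = 0.657
Converged at V/F = 0.657.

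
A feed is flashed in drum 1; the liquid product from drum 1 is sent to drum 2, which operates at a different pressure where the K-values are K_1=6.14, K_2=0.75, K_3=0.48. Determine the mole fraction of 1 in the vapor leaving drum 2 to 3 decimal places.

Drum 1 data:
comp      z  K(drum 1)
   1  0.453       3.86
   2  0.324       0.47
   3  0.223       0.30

Drum 1:
Newton iteration, ψ₁⁰ = 0.36:
  ψ₁ = 0.360: g = 0.2174, g' = -1.234 → ψ₁ = 0.536
  ψ₁ = 0.536: g = 0.0215, g' = -1.035 → ψ₁ = 0.557
Converged at ψ₁ = 0.557.
Drum-1 compositions:
  1: x = 0.175, y = 0.674
  2: x = 0.460, y = 0.216
  3: x = 0.366, y = 0.110
Drum-2 feed = drum-1 liquid: z₂ = (0.1747, 0.4598, 0.3656).
Drum 2:
Newton–Raphson from ψ₂ = 0.5:
  ψ₂ = 0.500: g = -0.1368, g' = -0.580 → ψ₂ = 0.264
  ψ₂ = 0.264: g = 0.0372, g' = -0.996 → ψ₂ = 0.302
  ψ₂ = 0.302: g = 0.0022, g' = -0.882 → ψ₂ = 0.304
Converged at ψ₂ = 0.304.
  1: x = 0.068, y = 0.418
  2: x = 0.498, y = 0.373
  3: x = 0.434, y = 0.208

y_1 (drum 2) = 0.418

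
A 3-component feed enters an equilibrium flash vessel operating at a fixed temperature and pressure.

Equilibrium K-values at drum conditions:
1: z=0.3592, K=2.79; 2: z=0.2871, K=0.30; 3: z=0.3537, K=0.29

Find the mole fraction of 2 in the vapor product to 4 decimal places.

y_2 = 0.0963

Rachford–Rice: g(ψ) = Σ zᵢ(Kᵢ−1)/(1+ψ(Kᵢ−1)) = 0.
Feasibility: ΣzᵢKᵢ = 1.1909, Σzᵢ/Kᵢ = 2.3054 — both > 1, two phases present.
Newton iteration, ψ⁰ = 0.5:
  ψ = 0.5000: g = -0.35923, g' = -1.0820 → ψ = 0.1680
  ψ = 0.1680: g = -0.01858, g' = -1.0908 → ψ = 0.1510
  ψ = 0.1510: g = 0.00018, g' = -1.1129 → ψ = 0.1511
Converged at ψ = 0.1511.
Compositions from xᵢ = zᵢ/(1+ψ(Kᵢ−1)), yᵢ = Kᵢxᵢ:
  1: x = 0.2827, y = 0.7888
  2: x = 0.3211, y = 0.0963
  3: x = 0.3962, y = 0.1149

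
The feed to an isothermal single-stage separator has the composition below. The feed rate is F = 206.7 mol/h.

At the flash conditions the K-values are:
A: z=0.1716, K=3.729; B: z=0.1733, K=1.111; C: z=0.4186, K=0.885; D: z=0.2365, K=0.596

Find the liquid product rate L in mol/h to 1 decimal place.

L = 67.9 mol/h

Rachford–Rice: g(ψ) = Σ zᵢ(Kᵢ−1)/(1+ψ(Kᵢ−1)) = 0.
g(0) = ΣzᵢKᵢ − 1 = 0.3438 and g(1) = 1 − Σzᵢ/Kᵢ = -0.0718, so a root lies in (0, 1).
Newton–Raphson from ψ = 0.33:
  ψ = 0.3300: g = 0.10467, g' = -0.4132 → ψ = 0.5833
  ψ = 0.5833: g = 0.02213, g' = -0.2645 → ψ = 0.6670
  ψ = 0.6670: g = 0.00103, g' = -0.2413 → ψ = 0.6713
Converged at ψ = 0.6713.
Then V = ψ·F = 0.6713·206.7 = 138.8 mol/h and L = F − V = 67.9 mol/h.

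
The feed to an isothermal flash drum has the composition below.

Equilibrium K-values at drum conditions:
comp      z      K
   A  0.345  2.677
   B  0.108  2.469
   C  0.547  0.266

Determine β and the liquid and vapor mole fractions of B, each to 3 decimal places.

Rachford–Rice: g(β) = Σ zᵢ(Kᵢ−1)/(1+β(Kᵢ−1)) = 0.
Feasibility: ΣzᵢKᵢ = 1.336, Σzᵢ/Kᵢ = 2.229 — both > 1, two phases present.
Newton iteration, β⁰ = 0.5:
  β = 0.500: g = -0.2281, g' = -1.100 → β = 0.293
  β = 0.293: g = -0.0123, g' = -1.029 → β = 0.281
Converged at β = 0.281.
Compositions from xᵢ = zᵢ/(1+β(Kᵢ−1)), yᵢ = Kᵢxᵢ:
  A: x = 0.235, y = 0.628
  B: x = 0.076, y = 0.189
  C: x = 0.689, y = 0.183

β = 0.281, x_B = 0.076, y_B = 0.189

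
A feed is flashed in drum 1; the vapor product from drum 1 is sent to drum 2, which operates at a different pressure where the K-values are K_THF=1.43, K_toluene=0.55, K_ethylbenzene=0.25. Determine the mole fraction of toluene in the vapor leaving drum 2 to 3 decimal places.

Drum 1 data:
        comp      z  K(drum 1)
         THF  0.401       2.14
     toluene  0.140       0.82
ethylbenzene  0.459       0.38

y_toluene (drum 2) = 0.076

Drum 1:
Material balance + equilibrium reduce to Σ zᵢ(Kᵢ−1)/(1+ψ₁(Kᵢ−1)) = 0.
Check two-phase: ΣzᵢKᵢ = 1.147 > 1 and Σzᵢ/Kᵢ = 1.566 > 1, so g(0) = 0.147 > 0 and g(1) = -0.566 < 0.
Iterate (Newton) starting at ψ₁ = 0.66:
  ψ₁ = 0.660: g = -0.2494, g' = -0.681 → ψ₁ = 0.294
  ψ₁ = 0.294: g = -0.0321, g' = -0.561 → ψ₁ = 0.237
Converged at ψ₁ = 0.237.
Drum-1 compositions:
  THF: x = 0.316, y = 0.676
  toluene: x = 0.146, y = 0.120
  ethylbenzene: x = 0.538, y = 0.204
Drum-2 feed = drum-1 vapor: z₂ = (0.6756, 0.1199, 0.2045).
Drum 2:
Newton iteration, ψ₂⁰ = 0.5:
  ψ₂ = 0.500: g = -0.0759, g' = -0.419 → ψ₂ = 0.319
  ψ₂ = 0.319: g = -0.0091, g' = -0.328 → ψ₂ = 0.291
Converged at ψ₂ = 0.291.
  THF: x = 0.601, y = 0.859
  toluene: x = 0.138, y = 0.076
  ethylbenzene: x = 0.262, y = 0.065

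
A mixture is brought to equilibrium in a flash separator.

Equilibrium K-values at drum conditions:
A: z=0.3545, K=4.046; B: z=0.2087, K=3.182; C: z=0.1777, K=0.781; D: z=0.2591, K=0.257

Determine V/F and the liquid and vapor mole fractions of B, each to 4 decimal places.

Material balance + equilibrium reduce to Σ zᵢ(Kᵢ−1)/(1+V/F(Kᵢ−1)) = 0.
Feasibility: ΣzᵢKᵢ = 2.3038, Σzᵢ/Kᵢ = 1.3889 — both > 1, two phases present.
Newton–Raphson from V/F = 0.39:
  V/F = 0.3900: g = 0.42594, g' = -1.2708 → V/F = 0.7252
  V/F = 0.7252: g = 0.04918, g' = -1.1529 → V/F = 0.7678
  V/F = 0.7678: g = -0.00137, g' = -1.2215 → V/F = 0.7667
Converged at V/F = 0.7667.
Compositions from xᵢ = zᵢ/(1+V/F(Kᵢ−1)), yᵢ = Kᵢxᵢ:
  A: x = 0.1063, y = 0.4300
  B: x = 0.0781, y = 0.2484
  C: x = 0.2136, y = 0.1668
  D: x = 0.6021, y = 0.1547

V/F = 0.7667, x_B = 0.0781, y_B = 0.2484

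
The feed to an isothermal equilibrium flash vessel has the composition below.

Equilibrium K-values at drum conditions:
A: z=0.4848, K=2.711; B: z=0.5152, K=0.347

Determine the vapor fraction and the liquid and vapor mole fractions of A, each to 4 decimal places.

Let ψ = V/F and solve Σ zᵢ(Kᵢ−1)/(1+ψ(Kᵢ−1)) = 0.
Check two-phase: ΣzᵢKᵢ = 1.4931 > 1 and Σzᵢ/Kᵢ = 1.6636 > 1, so g(0) = 0.4931 > 0 and g(1) = -0.6636 < 0.
Binary case is linear: z₁(K₁−1)(1+ψ(K₂−1)) + z₂(K₂−1)(1+ψ(K₁−1)) = 0
⇒ ψ = [z₁(K₁−1)+z₂(K₂−1)] / [−(K₁−1)(K₂−1)] = 0.49307/1.11728 = 0.4413
Compositions from xᵢ = zᵢ/(1+ψ(Kᵢ−1)), yᵢ = Kᵢxᵢ:
  A: x = 0.2762, y = 0.7489
  B: x = 0.7238, y = 0.2511

ψ = 0.4413, x_A = 0.2762, y_A = 0.7489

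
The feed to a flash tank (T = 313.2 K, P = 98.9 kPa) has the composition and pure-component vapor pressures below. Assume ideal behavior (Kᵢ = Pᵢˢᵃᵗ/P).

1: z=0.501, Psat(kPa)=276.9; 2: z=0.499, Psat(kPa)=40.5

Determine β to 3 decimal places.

β = 0.571

Raoult's law: Kᵢ = Pᵢˢᵃᵗ/P = Pᵢˢᵃᵗ/98.9.
  K_1 = 276.9/98.9 = 2.79980, K_2 = 40.5/98.9 = 0.40950
Rachford–Rice: g(β) = Σ zᵢ(Kᵢ−1)/(1+β(Kᵢ−1)) = 0.
Feasibility: ΣzᵢKᵢ = 1.607, Σzᵢ/Kᵢ = 1.397 — both > 1, two phases present.
Binary case is linear: z₁(K₁−1)(1+β(K₂−1)) + z₂(K₂−1)(1+β(K₁−1)) = 0
⇒ β = [z₁(K₁−1)+z₂(K₂−1)] / [−(K₁−1)(K₂−1)] = 0.6070/1.0628 = 0.571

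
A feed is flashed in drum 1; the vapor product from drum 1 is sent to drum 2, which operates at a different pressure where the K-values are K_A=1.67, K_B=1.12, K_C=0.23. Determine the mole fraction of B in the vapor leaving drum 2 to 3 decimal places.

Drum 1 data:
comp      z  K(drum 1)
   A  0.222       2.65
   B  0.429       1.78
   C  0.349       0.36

Drum 1:
Let ψ₁ = V/F and solve Σ zᵢ(Kᵢ−1)/(1+ψ₁(Kᵢ−1)) = 0.
g(0) = ΣzᵢKᵢ − 1 = 0.478 and g(1) = 1 − Σzᵢ/Kᵢ = -0.294, so a root lies in (0, 1).
Newton iteration, ψ₁⁰ = 0.5:
  ψ₁ = 0.500: g = 0.1130, g' = -0.626 → ψ₁ = 0.681
  ψ₁ = 0.681: g = -0.0046, g' = -0.694 → ψ₁ = 0.674
Converged at ψ₁ = 0.674.
Drum-1 compositions:
  A: x = 0.105, y = 0.279
  B: x = 0.281, y = 0.501
  C: x = 0.614, y = 0.221
Drum-2 feed = drum-1 vapor: z₂ = (0.2786, 0.5005, 0.2209).
Drum 2:
Let ψ₂ = V/F and solve Σ zᵢ(Kᵢ−1)/(1+ψ₂(Kᵢ−1)) = 0.
Feasibility: ΣzᵢKᵢ = 1.077, Σzᵢ/Kᵢ = 1.574 — both > 1, two phases present.
Newton–Raphson from ψ₂ = 0.31:
  ψ₂ = 0.310: g = -0.0110, g' = -0.318 → ψ₂ = 0.275
Converged at ψ₂ = 0.275.
  A: x = 0.235, y = 0.393
  B: x = 0.485, y = 0.543
  C: x = 0.280, y = 0.064

y_B (drum 2) = 0.543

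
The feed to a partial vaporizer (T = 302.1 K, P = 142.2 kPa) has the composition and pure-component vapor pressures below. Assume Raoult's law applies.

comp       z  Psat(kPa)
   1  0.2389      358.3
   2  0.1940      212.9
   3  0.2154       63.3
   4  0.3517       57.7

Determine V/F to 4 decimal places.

V/F = 0.1911

Raoult's law: Kᵢ = Pᵢˢᵃᵗ/P = Pᵢˢᵃᵗ/142.2.
  K_1 = 358.3/142.2 = 2.519691, K_2 = 212.9/142.2 = 1.497187, K_3 = 63.3/142.2 = 0.445148, K_4 = 57.7/142.2 = 0.405767
Rachford–Rice: g(V/F) = Σ zᵢ(Kᵢ−1)/(1+V/F(Kᵢ−1)) = 0.
Check two-phase: ΣzᵢKᵢ = 1.1310 > 1 and Σzᵢ/Kᵢ = 1.5750 > 1, so g(0) = 0.1310 > 0 and g(1) = -0.5750 < 0.
Newton iteration, V/F⁰ = 0.5:
  V/F = 0.5000: g = -0.17919, g' = -0.5873 → V/F = 0.1949
  V/F = 0.1949: g = -0.00234, g' = -0.6105 → V/F = 0.1911
Converged at V/F = 0.1911.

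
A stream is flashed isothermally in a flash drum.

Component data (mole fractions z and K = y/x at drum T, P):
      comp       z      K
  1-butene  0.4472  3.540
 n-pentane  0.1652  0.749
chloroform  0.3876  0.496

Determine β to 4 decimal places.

β = 0.7925

Newton iteration, β⁰ = 0.5:
  β = 0.5000: g = 0.19181, g' = -0.7495 → β = 0.7559
  β = 0.7559: g = 0.02224, g' = -0.6112 → β = 0.7923
  β = 0.7923: g = 0.00009, g' = -0.6070 → β = 0.7925
Converged at β = 0.7925.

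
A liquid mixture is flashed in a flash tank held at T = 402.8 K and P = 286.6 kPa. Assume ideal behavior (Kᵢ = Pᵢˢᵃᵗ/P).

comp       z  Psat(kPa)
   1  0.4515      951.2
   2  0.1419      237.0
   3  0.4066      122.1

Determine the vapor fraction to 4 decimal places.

ψ = 0.6741

Raoult's law: Kᵢ = Pᵢˢᵃᵗ/P = Pᵢˢᵃᵗ/286.6.
  K_1 = 951.2/286.6 = 3.318911, K_2 = 237.0/286.6 = 0.826936, K_3 = 122.1/286.6 = 0.426029
Rachford–Rice: g(ψ) = Σ zᵢ(Kᵢ−1)/(1+ψ(Kᵢ−1)) = 0.
Check two-phase: ΣzᵢKᵢ = 1.7891 > 1 and Σzᵢ/Kᵢ = 1.2620 > 1, so g(0) = 0.7891 > 0 and g(1) = -0.2620 < 0.
Newton–Raphson from ψ = 0.5:
  ψ = 0.5000: g = 0.13065, g' = -0.7892 → ψ = 0.6655
  ψ = 0.6655: g = 0.00628, g' = -0.7315 → ψ = 0.6741
Converged at ψ = 0.6741.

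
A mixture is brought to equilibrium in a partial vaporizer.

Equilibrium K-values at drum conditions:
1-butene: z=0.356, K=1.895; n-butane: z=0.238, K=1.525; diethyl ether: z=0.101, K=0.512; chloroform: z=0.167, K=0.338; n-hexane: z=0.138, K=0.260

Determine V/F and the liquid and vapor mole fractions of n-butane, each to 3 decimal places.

V/F = 0.364, x_n-butane = 0.200, y_n-butane = 0.305

Iterate (Newton) starting at V/F = 0.5:
  V/F = 0.500: g = -0.0735, g' = -0.573 → V/F = 0.372
  V/F = 0.372: g = -0.0042, g' = -0.515 → V/F = 0.364
Converged at V/F = 0.364.
Compositions from xᵢ = zᵢ/(1+V/F(Kᵢ−1)), yᵢ = Kᵢxᵢ:
  1-butene: x = 0.269, y = 0.509
  n-butane: x = 0.200, y = 0.305
  diethyl ether: x = 0.123, y = 0.063
  chloroform: x = 0.220, y = 0.074
  n-hexane: x = 0.189, y = 0.049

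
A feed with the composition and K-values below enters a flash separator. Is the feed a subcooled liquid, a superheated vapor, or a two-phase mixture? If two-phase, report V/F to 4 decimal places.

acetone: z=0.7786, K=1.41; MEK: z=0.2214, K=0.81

ΣzᵢKᵢ = 1.2772; Σzᵢ/Kᵢ = 0.8255.
Since Σzᵢ/Kᵢ < 1 the mixture is above its dew point — single vapor phase.

superheated vapor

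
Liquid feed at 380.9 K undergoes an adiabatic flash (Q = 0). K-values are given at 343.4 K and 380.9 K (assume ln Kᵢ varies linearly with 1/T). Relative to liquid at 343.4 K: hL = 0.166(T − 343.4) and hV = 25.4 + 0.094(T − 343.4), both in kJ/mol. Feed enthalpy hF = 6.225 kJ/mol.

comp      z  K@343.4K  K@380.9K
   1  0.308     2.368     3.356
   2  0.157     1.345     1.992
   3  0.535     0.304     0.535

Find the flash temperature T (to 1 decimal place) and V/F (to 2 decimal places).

Adiabatic flash: solve Rachford–Rice at each trial T, then check hF = ψ·hV(T) + (1−ψ)·hL(T).
  T = 343.4 K: K = (2.368, 1.345, 0.304), RR gives ψ = 0.130, H_out = 3.308 kJ/mol
  T = 380.9 K: K = (3.356, 1.992, 0.535), RR gives ψ = 0.695, H_out = 21.992 kJ/mol
  T = 362.1 K: K = (2.843, 1.653, 0.409), RR gives ψ = 0.391, H_out = 12.519 kJ/mol
  T = 352.8 K: K = (2.602, 1.496, 0.354), RR gives ψ = 0.263, H_out = 8.060 kJ/mol
  T = 348.1 K: K = (2.484, 1.419, 0.329), RR gives ψ = 0.198, H_out = 5.733 kJ/mol
  T = 350.5 K: K = (2.544, 1.458, 0.341), RR gives ψ = 0.231, H_out = 6.931 kJ/mol
Linear interpolation between T = 348.1 (H_out = 5.733) and T = 350.5 (H_out = 6.931) on hF = 6.225 gives T ≈ 349.1 K, at which ψ = 0.21.

T = 349.1 K, V/F = 0.21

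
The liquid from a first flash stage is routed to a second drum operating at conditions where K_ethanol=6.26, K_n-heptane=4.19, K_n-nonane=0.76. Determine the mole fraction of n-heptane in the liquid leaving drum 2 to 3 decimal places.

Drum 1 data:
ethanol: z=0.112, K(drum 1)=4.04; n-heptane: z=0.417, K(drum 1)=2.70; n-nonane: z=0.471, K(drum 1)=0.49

x_n-heptane (drum 2) = 0.058

Drum 1:
Material balance + equilibrium reduce to Σ zᵢ(Kᵢ−1)/(1+ψ₁(Kᵢ−1)) = 0.
Check two-phase: ΣzᵢKᵢ = 1.809 > 1 and Σzᵢ/Kᵢ = 1.143 > 1, so g(0) = 0.809 > 0 and g(1) = -0.143 < 0.
Newton–Raphson from ψ₁ = 0.59:
  ψ₁ = 0.590: g = 0.1322, g' = -0.684 → ψ₁ = 0.783
  ψ₁ = 0.783: g = 0.0047, g' = -0.652 → ψ₁ = 0.791
Converged at ψ₁ = 0.791.
Drum-1 compositions:
  ethanol: x = 0.033, y = 0.133
  n-heptane: x = 0.178, y = 0.480
  n-nonane: x = 0.789, y = 0.387
Drum-2 feed = drum-1 liquid: z₂ = (0.0329, 0.1779, 0.7892).
Drum 2:
Rachford–Rice: g(ψ₂) = Σ zᵢ(Kᵢ−1)/(1+ψ₂(Kᵢ−1)) = 0.
Feasibility: ΣzᵢKᵢ = 1.551, Σzᵢ/Kᵢ = 1.086 — both > 1, two phases present.
Iterate (Newton) starting at ψ₂ = 0.5:
  ψ₂ = 0.500: g = 0.0512, g' = -0.397 → ψ₂ = 0.629
  ψ₂ = 0.629: g = 0.0059, g' = -0.312 → ψ₂ = 0.648
Converged at ψ₂ = 0.648.
  ethanol: x = 0.007, y = 0.047
  n-heptane: x = 0.058, y = 0.243
  n-nonane: x = 0.935, y = 0.710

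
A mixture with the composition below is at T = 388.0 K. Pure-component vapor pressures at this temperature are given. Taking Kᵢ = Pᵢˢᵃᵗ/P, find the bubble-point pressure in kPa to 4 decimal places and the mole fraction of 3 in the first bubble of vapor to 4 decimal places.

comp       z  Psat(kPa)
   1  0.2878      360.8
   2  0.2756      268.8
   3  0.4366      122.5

Pbub = 231.4030 kPa, y_3 = 0.2311

At the bubble point ψ → 0, so ΣzᵢKᵢ = 1 with Kᵢ = Pᵢˢᵃᵗ/P ⇒ P = ΣzᵢPᵢˢᵃᵗ.
P = 0.2878·360.8 + 0.2756·268.8 + 0.4366·122.5 = 231.4030 kPa
yᵢ = zᵢPᵢˢᵃᵗ/P ⇒ y_3 = 0.4366·122.5/231.4030 = 0.2311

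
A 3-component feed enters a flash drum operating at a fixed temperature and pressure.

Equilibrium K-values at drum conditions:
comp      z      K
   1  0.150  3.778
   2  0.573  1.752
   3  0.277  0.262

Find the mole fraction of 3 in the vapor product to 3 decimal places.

y_3 = 0.150

Newton–Raphson from V/F = 0.5:
  V/F = 0.500: g = 0.1636, g' = -0.753 → V/F = 0.717
  V/F = 0.717: g = -0.0152, g' = -0.947 → V/F = 0.701
Converged at V/F = 0.701.
Compositions from xᵢ = zᵢ/(1+V/F(Kᵢ−1)), yᵢ = Kᵢxᵢ:
  1: x = 0.051, y = 0.192
  2: x = 0.375, y = 0.657
  3: x = 0.574, y = 0.150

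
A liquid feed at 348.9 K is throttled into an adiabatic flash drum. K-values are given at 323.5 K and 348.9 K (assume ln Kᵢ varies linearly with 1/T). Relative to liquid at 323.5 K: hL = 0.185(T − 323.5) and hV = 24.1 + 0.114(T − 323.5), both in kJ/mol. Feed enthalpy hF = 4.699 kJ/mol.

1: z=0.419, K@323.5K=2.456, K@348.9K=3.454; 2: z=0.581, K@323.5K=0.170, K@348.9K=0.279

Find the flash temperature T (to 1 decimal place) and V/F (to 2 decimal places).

Adiabatic flash: solve Rachford–Rice at each trial T, then check hF = ψ·hV(T) + (1−ψ)·hL(T).
  T = 323.5 K: K = (2.456, 0.170), RR gives ψ = 0.106, H_out = 2.549 kJ/mol
  T = 348.9 K: K = (3.454, 0.279), RR gives ψ = 0.344, H_out = 12.378 kJ/mol
  T = 336.2 K: K = (2.931, 0.220), RR gives ψ = 0.236, H_out = 7.830 kJ/mol
  T = 329.9 K: K = (2.690, 0.194), RR gives ψ = 0.176, H_out = 5.345 kJ/mol
  T = 326.7 K: K = (2.571, 0.182), RR gives ψ = 0.142, H_out = 3.989 kJ/mol
  T = 328.3 K: K = (2.630, 0.188), RR gives ψ = 0.159, H_out = 4.676 kJ/mol
Linear interpolation between T = 328.3 (H_out = 4.676) and T = 329.9 (H_out = 5.345) on hF = 4.699 gives T ≈ 328.4 K, at which ψ = 0.16.

T = 328.4 K, V/F = 0.16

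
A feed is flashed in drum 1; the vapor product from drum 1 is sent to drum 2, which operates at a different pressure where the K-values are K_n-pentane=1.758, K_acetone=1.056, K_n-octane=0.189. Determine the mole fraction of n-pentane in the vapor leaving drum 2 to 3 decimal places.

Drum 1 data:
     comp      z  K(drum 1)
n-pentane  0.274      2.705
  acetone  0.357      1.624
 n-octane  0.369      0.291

y_n-pentane (drum 2) = 0.496

Drum 1:
Material balance + equilibrium reduce to Σ zᵢ(Kᵢ−1)/(1+ψ₁(Kᵢ−1)) = 0.
Check two-phase: ΣzᵢKᵢ = 1.428 > 1 and Σzᵢ/Kᵢ = 1.589 > 1, so g(0) = 0.428 > 0 and g(1) = -0.589 < 0.
Newton–Raphson from ψ₁ = 0.44:
  ψ₁ = 0.440: g = 0.0615, g' = -0.737 → ψ₁ = 0.523
  ψ₁ = 0.523: g = -0.0012, g' = -0.770 → ψ₁ = 0.522
Converged at ψ₁ = 0.522.
Drum-1 compositions:
  n-pentane: x = 0.145, y = 0.392
  acetone: x = 0.269, y = 0.437
  n-octane: x = 0.586, y = 0.170
Drum-2 feed = drum-1 vapor: z₂ = (0.3922, 0.4374, 0.1704).
Drum 2:
Let ψ₂ = V/F and solve Σ zᵢ(Kᵢ−1)/(1+ψ₂(Kᵢ−1)) = 0.
g(0) = ΣzᵢKᵢ − 1 = 0.184 and g(1) = 1 − Σzᵢ/Kᵢ = -0.539, so a root lies in (0, 1).
Newton iteration, ψ₂⁰ = 0.58:
  ψ₂ = 0.580: g = -0.0308, g' = -0.510 → ψ₂ = 0.520
  ψ₂ = 0.520: g = -0.0018, g' = -0.452 → ψ₂ = 0.516
Converged at ψ₂ = 0.516.
  n-pentane: x = 0.282, y = 0.496
  acetone: x = 0.425, y = 0.449
  n-octane: x = 0.293, y = 0.055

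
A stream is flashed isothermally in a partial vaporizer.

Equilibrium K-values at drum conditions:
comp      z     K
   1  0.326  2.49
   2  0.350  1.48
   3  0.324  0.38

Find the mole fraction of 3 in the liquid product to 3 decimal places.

Material balance + equilibrium reduce to Σ zᵢ(Kᵢ−1)/(1+ψ(Kᵢ−1)) = 0.
Feasibility: ΣzᵢKᵢ = 1.453, Σzᵢ/Kᵢ = 1.220 — both > 1, two phases present.
Newton iteration, ψ⁰ = 0.5:
  ψ = 0.500: g = 0.1227, g' = -0.552 → ψ = 0.722
  ψ = 0.722: g = -0.0052, g' = -0.621 → ψ = 0.714
Converged at ψ = 0.714.
Compositions from xᵢ = zᵢ/(1+ψ(Kᵢ−1)), yᵢ = Kᵢxᵢ:
  1: x = 0.158, y = 0.393
  2: x = 0.261, y = 0.386
  3: x = 0.581, y = 0.221

x_3 = 0.581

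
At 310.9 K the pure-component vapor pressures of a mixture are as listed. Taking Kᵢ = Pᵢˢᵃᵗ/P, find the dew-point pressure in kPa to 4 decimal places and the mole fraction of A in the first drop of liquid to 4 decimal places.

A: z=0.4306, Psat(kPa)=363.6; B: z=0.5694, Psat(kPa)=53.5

Pdew = 84.5504 kPa, x_A = 0.1001

At the dew point ψ → 1, so Σzᵢ/Kᵢ = 1 with Kᵢ = Pᵢˢᵃᵗ/P ⇒ 1/P = Σzᵢ/Pᵢˢᵃᵗ.
1/P = 0.4306/363.6 + 0.5694/53.5 = 0.0118273 ⇒ P = 84.5504 kPa
xᵢ = zᵢP/Pᵢˢᵃᵗ ⇒ x_A = 0.4306·84.5504/363.6 = 0.1001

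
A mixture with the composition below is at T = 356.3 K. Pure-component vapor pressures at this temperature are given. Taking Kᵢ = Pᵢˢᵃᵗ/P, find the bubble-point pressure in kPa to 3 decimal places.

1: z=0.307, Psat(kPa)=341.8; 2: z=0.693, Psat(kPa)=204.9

At the bubble point ψ → 0, so ΣzᵢKᵢ = 1 with Kᵢ = Pᵢˢᵃᵗ/P ⇒ P = ΣzᵢPᵢˢᵃᵗ.
P = 0.307·341.8 + 0.693·204.9 = 246.928 kPa

Pbub = 246.928 kPa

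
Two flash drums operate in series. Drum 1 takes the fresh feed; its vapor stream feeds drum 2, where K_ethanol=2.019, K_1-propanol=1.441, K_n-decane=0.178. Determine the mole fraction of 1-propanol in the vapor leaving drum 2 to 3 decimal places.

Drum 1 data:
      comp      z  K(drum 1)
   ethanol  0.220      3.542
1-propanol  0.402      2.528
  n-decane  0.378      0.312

Drum 1:
Let ψ₁ = V/F and solve Σ zᵢ(Kᵢ−1)/(1+ψ₁(Kᵢ−1)) = 0.
Feasibility: ΣzᵢKᵢ = 1.913, Σzᵢ/Kᵢ = 1.433 — both > 1, two phases present.
Newton iteration, ψ₁⁰ = 0.5:
  ψ₁ = 0.500: g = 0.1980, g' = -0.993 → ψ₁ = 0.699
  ψ₁ = 0.699: g = -0.0030, g' = -1.068 → ψ₁ = 0.697
Converged at ψ₁ = 0.697.
Drum-1 compositions:
  ethanol: x = 0.079, y = 0.281
  1-propanol: x = 0.195, y = 0.492
  n-decane: x = 0.726, y = 0.226
Drum-2 feed = drum-1 vapor: z₂ = (0.2812, 0.4923, 0.2265).
Drum 2:
Rachford–Rice: g(ψ₂) = Σ zᵢ(Kᵢ−1)/(1+ψ₂(Kᵢ−1)) = 0.
Feasibility: ΣzᵢKᵢ = 1.318, Σzᵢ/Kᵢ = 1.753 — both > 1, two phases present.
Newton–Raphson from ψ₂ = 0.5:
  ψ₂ = 0.500: g = 0.0517, g' = -0.634 → ψ₂ = 0.582
  ψ₂ = 0.582: g = -0.0039, g' = -0.737 → ψ₂ = 0.576
Converged at ψ₂ = 0.576.
  ethanol: x = 0.177, y = 0.358
  1-propanol: x = 0.393, y = 0.566
  n-decane: x = 0.430, y = 0.077

y_1-propanol (drum 2) = 0.566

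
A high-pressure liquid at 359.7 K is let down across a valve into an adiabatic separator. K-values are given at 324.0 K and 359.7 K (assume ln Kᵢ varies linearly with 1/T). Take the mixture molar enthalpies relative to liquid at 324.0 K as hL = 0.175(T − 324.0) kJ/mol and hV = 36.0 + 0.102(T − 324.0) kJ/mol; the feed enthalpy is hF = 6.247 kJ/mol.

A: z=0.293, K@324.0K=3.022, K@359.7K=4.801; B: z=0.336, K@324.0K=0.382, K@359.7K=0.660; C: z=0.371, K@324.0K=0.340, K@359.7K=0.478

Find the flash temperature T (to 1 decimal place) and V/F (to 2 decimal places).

T = 328.3 K, V/F = 0.15

Adiabatic flash: solve Rachford–Rice at each trial T, then check hF = ψ·hV(T) + (1−ψ)·hL(T).
  T = 324.0 K: K = (3.022, 0.382, 0.340), RR gives ψ = 0.108, H_out = 3.891 kJ/mol
  T = 359.7 K: K = (4.801, 0.660, 0.478), RR gives ψ = 0.479, H_out = 22.249 kJ/mol
  T = 341.9 K: K = (3.858, 0.510, 0.407), RR gives ψ = 0.290, H_out = 13.197 kJ/mol
  T = 332.9 K: K = (3.423, 0.443, 0.373), RR gives ψ = 0.201, H_out = 8.671 kJ/mol
  T = 328.4 K: K = (3.217, 0.411, 0.356), RR gives ψ = 0.155, H_out = 6.311 kJ/mol
  T = 326.2 K: K = (3.119, 0.396, 0.348), RR gives ψ = 0.132, H_out = 5.118 kJ/mol
Linear interpolation between T = 326.2 (H_out = 5.118) and T = 328.4 (H_out = 6.311) on hF = 6.247 gives T ≈ 328.3 K, at which ψ = 0.15.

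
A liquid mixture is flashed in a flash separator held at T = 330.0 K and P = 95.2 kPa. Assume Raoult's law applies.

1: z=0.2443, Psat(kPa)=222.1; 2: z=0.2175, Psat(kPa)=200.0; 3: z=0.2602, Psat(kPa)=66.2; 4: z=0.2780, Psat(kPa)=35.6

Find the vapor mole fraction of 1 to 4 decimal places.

y_1 = 0.3405

Raoult's law: Kᵢ = Pᵢˢᵃᵗ/P = Pᵢˢᵃᵗ/95.2.
  K_1 = 222.1/95.2 = 2.332983, K_2 = 200.0/95.2 = 2.100840, K_3 = 66.2/95.2 = 0.695378, K_4 = 35.6/95.2 = 0.373950
Newton iteration, β⁰ = 0.5:
  β = 0.5000: g = 0.00299, g' = -0.5304 → β = 0.5056
Converged at β = 0.5056.
Compositions from xᵢ = zᵢ/(1+β(Kᵢ−1)), yᵢ = Kᵢxᵢ:
  1: x = 0.1459, y = 0.3405
  2: x = 0.1397, y = 0.2935
  3: x = 0.3076, y = 0.2139
  4: x = 0.4068, y = 0.1521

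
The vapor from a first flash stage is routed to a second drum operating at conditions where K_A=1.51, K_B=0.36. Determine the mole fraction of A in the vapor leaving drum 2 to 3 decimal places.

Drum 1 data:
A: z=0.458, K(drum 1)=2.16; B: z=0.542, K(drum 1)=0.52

Drum 1:
Let ψ₁ = V/F and solve Σ zᵢ(Kᵢ−1)/(1+ψ₁(Kᵢ−1)) = 0.
Check two-phase: ΣzᵢKᵢ = 1.271 > 1 and Σzᵢ/Kᵢ = 1.254 > 1, so g(0) = 0.271 > 0 and g(1) = -0.254 < 0.
Newton iteration, ψ₁⁰ = 0.49:
  ψ₁ = 0.490: g = -0.0014, g' = -0.464 → ψ₁ = 0.487
Converged at ψ₁ = 0.487.
Drum-1 compositions:
  A: x = 0.293, y = 0.632
  B: x = 0.707, y = 0.368
Drum-2 feed = drum-1 vapor: z₂ = (0.6322, 0.3678).
Drum 2:
Material balance + equilibrium reduce to Σ zᵢ(Kᵢ−1)/(1+ψ₂(Kᵢ−1)) = 0.
Check two-phase: ΣzᵢKᵢ = 1.087 > 1 and Σzᵢ/Kᵢ = 1.440 > 1, so g(0) = 0.087 > 0 and g(1) = -0.440 < 0.
Binary case is linear: z₁(K₁−1)(1+ψ₂(K₂−1)) + z₂(K₂−1)(1+ψ₂(K₁−1)) = 0
⇒ ψ₂ = [z₁(K₁−1)+z₂(K₂−1)] / [−(K₁−1)(K₂−1)] = 0.0870/0.3264 = 0.267
  A: x = 0.557, y = 0.840
  B: x = 0.443, y = 0.160

y_A (drum 2) = 0.840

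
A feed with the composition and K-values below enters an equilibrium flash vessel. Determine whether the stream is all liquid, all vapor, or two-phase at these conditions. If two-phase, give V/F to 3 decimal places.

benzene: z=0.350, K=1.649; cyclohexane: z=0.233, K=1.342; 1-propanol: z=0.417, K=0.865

all vapor

ΣzᵢKᵢ = 1.251; Σzᵢ/Kᵢ = 0.868.
Since Σzᵢ/Kᵢ < 1 the mixture is above its dew point — single vapor phase.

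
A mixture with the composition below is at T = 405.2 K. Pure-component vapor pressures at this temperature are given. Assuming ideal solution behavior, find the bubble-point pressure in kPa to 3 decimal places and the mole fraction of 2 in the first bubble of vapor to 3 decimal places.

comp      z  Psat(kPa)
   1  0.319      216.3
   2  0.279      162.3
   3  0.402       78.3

At the bubble point ψ → 0, so ΣzᵢKᵢ = 1 with Kᵢ = Pᵢˢᵃᵗ/P ⇒ P = ΣzᵢPᵢˢᵃᵗ.
P = 0.319·216.3 + 0.279·162.3 + 0.402·78.3 = 145.758 kPa
yᵢ = zᵢPᵢˢᵃᵗ/P ⇒ y_2 = 0.279·162.3/145.758 = 0.311

Pbub = 145.758 kPa, y_2 = 0.311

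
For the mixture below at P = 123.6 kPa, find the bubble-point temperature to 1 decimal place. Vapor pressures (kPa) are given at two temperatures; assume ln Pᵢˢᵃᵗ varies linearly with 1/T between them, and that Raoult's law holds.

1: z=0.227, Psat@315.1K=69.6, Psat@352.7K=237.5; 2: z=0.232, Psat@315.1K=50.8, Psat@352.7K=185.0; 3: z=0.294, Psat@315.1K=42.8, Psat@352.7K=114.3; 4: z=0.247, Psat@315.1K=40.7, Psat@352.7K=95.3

Bubble-point temperature: ΣzᵢPᵢˢᵃᵗ(T) = P. Interpolate ln Pᵢˢᵃᵗ = aᵢ + bᵢ/T.
  T = 315.1 K: ΣzᵢPᵢˢᵃᵗ = 50.22 kPa
  T = 352.7 K: ΣzᵢPᵢˢᵃᵗ = 153.98 kPa
  T = 333.9 K: ΣzᵢPᵢˢᵃᵗ = 90.43 kPa
  T = 343.3 K: ΣzᵢPᵢˢᵃᵗ = 118.77 kPa
  T = 348.0 K: ΣzᵢPᵢˢᵃᵗ = 135.45 kPa
  T = 345.6 K: ΣzᵢPᵢˢᵃᵗ = 126.71 kPa
Interpolating between 343.3 K and 345.6 K gives T ≈ 344.7 K.

T = 344.7 K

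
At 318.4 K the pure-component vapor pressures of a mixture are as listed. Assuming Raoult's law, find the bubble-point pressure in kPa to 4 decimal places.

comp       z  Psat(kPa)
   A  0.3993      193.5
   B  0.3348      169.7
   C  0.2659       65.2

Pbub = 151.4168 kPa

At the bubble point ψ → 0, so ΣzᵢKᵢ = 1 with Kᵢ = Pᵢˢᵃᵗ/P ⇒ P = ΣzᵢPᵢˢᵃᵗ.
P = 0.3993·193.5 + 0.3348·169.7 + 0.2659·65.2 = 151.4168 kPa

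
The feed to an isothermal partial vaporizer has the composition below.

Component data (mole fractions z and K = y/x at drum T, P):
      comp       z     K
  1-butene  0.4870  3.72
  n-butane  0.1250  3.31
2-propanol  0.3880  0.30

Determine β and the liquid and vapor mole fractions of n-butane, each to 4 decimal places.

β = 0.7267, x_n-butane = 0.0467, y_n-butane = 0.1545

Iterate (Newton) starting at β = 0.5:
  β = 0.5000: g = 0.27743, g' = -1.2405 → β = 0.7236
  β = 0.7236: g = 0.00393, g' = -1.2832 → β = 0.7267
Converged at β = 0.7267.
Compositions from xᵢ = zᵢ/(1+β(Kᵢ−1)), yᵢ = Kᵢxᵢ:
  1-butene: x = 0.1636, y = 0.6086
  n-butane: x = 0.0467, y = 0.1545
  2-propanol: x = 0.7897, y = 0.2369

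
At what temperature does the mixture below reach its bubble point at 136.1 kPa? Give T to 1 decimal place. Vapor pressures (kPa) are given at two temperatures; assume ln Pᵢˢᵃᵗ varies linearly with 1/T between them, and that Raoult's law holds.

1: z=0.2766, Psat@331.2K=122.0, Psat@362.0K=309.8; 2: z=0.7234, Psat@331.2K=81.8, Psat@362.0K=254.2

Bubble-point temperature: ΣzᵢPᵢˢᵃᵗ(T) = P. Interpolate ln Pᵢˢᵃᵗ = aᵢ + bᵢ/T.
  T = 331.2 K: ΣzᵢPᵢˢᵃᵗ = 92.92 kPa
  T = 362.0 K: ΣzᵢPᵢˢᵃᵗ = 269.58 kPa
  T = 346.6 K: ΣzᵢPᵢˢᵃᵗ = 161.87 kPa
  T = 338.9 K: ΣzᵢPᵢˢᵃᵗ = 123.38 kPa
  T = 342.8 K: ΣzᵢPᵢˢᵃᵗ = 141.78 kPa
  T = 340.9 K: ΣzᵢPᵢˢᵃᵗ = 132.54 kPa
Interpolating between 340.9 K and 342.8 K gives T ≈ 341.6 K.

T = 341.6 K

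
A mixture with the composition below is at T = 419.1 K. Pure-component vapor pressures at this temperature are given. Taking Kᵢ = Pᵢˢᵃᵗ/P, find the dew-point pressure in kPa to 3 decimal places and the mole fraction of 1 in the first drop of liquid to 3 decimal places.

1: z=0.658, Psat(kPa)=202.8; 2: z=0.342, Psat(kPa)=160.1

Pdew = 185.848 kPa, x_1 = 0.603

At the dew point ψ → 1, so Σzᵢ/Kᵢ = 1 with Kᵢ = Pᵢˢᵃᵗ/P ⇒ 1/P = Σzᵢ/Pᵢˢᵃᵗ.
1/P = 0.658/202.8 + 0.342/160.1 = 0.005381 ⇒ P = 185.848 kPa
xᵢ = zᵢP/Pᵢˢᵃᵗ ⇒ x_1 = 0.658·185.848/202.8 = 0.603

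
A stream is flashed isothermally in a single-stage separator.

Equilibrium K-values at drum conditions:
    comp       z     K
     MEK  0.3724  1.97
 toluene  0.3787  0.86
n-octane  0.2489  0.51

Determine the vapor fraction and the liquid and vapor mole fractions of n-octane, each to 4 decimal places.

Newton–Raphson from ψ = 0.57:
  ψ = 0.5700: g = 0.00577, g' = -0.2691 → ψ = 0.5915
Converged at ψ = 0.5915.
Compositions from xᵢ = zᵢ/(1+ψ(Kᵢ−1)), yᵢ = Kᵢxᵢ:
  MEK: x = 0.2366, y = 0.4662
  toluene: x = 0.4129, y = 0.3551
  n-octane: x = 0.3505, y = 0.1787

ψ = 0.5915, x_n-octane = 0.3505, y_n-octane = 0.1787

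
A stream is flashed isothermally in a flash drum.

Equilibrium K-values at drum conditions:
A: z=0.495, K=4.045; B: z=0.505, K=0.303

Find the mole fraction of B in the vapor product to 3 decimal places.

Material balance + equilibrium reduce to Σ zᵢ(Kᵢ−1)/(1+V/F(Kᵢ−1)) = 0.
Feasibility: ΣzᵢKᵢ = 2.155, Σzᵢ/Kᵢ = 1.789 — both > 1, two phases present.
Binary case is linear: z₁(K₁−1)(1+V/F(K₂−1)) + z₂(K₂−1)(1+V/F(K₁−1)) = 0
⇒ V/F = [z₁(K₁−1)+z₂(K₂−1)] / [−(K₁−1)(K₂−1)] = 1.1553/2.1224 = 0.544
Compositions from xᵢ = zᵢ/(1+V/F(Kᵢ−1)), yᵢ = Kᵢxᵢ:
  A: x = 0.186, y = 0.753
  B: x = 0.814, y = 0.247

y_B = 0.247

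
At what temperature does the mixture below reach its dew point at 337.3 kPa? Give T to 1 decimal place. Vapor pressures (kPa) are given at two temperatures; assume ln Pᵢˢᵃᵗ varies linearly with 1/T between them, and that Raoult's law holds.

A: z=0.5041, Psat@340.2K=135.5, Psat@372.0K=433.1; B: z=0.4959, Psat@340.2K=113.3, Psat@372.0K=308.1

T = 369.8 K

Dew-point temperature: Σzᵢ·P/Pᵢˢᵃᵗ(T) = 1. Interpolate ln Pᵢˢᵃᵗ = aᵢ + bᵢ/T.
  T = 340.2 K: ΣzᵢP/Pᵢˢᵃᵗ = 2.7312
  T = 372.0 K: ΣzᵢP/Pᵢˢᵃᵗ = 0.9355
  T = 356.1 K: ΣzᵢP/Pᵢˢᵃᵗ = 1.5594
  T = 364.1 K: ΣzᵢP/Pᵢˢᵃᵗ = 1.1989
  T = 368.1 K: ΣzᵢP/Pᵢˢᵃᵗ = 1.0559
  T = 370.1 K: ΣzᵢP/Pᵢˢᵃᵗ = 0.9920
Interpolating between 368.1 K and 370.1 K gives T ≈ 369.8 K.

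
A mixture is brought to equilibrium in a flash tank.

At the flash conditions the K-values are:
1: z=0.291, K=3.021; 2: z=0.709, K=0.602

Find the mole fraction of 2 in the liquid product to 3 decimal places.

x_2 = 0.835

Let β = V/F and solve Σ zᵢ(Kᵢ−1)/(1+β(Kᵢ−1)) = 0.
Check two-phase: ΣzᵢKᵢ = 1.306 > 1 and Σzᵢ/Kᵢ = 1.274 > 1, so g(0) = 0.306 > 0 and g(1) = -0.274 < 0.
Newton iteration, β⁰ = 0.41:
  β = 0.410: g = -0.0156, g' = -0.516 → β = 0.380
Converged at β = 0.380.
Compositions from xᵢ = zᵢ/(1+β(Kᵢ−1)), yᵢ = Kᵢxᵢ:
  1: x = 0.165, y = 0.497
  2: x = 0.835, y = 0.503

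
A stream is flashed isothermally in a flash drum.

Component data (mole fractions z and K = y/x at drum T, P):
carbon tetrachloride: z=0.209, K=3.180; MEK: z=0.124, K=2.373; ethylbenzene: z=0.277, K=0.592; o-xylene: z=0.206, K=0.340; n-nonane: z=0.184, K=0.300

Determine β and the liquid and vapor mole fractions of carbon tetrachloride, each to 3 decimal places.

β = 0.224, x_carbon tetrachloride = 0.141, y_carbon tetrachloride = 0.447

Material balance + equilibrium reduce to Σ zᵢ(Kᵢ−1)/(1+β(Kᵢ−1)) = 0.
g(0) = ΣzᵢKᵢ − 1 = 0.248 and g(1) = 1 − Σzᵢ/Kᵢ = -0.805, so a root lies in (0, 1).
Iterate (Newton) starting at β = 0.5:
  β = 0.500: g = -0.2241, g' = -0.796 → β = 0.218
  β = 0.218: g = 0.0047, g' = -0.898 → β = 0.224
Converged at β = 0.224.
Compositions from xᵢ = zᵢ/(1+β(Kᵢ−1)), yᵢ = Kᵢxᵢ:
  carbon tetrachloride: x = 0.141, y = 0.447
  MEK: x = 0.095, y = 0.225
  ethylbenzene: x = 0.305, y = 0.180
  o-xylene: x = 0.242, y = 0.082
  n-nonane: x = 0.218, y = 0.065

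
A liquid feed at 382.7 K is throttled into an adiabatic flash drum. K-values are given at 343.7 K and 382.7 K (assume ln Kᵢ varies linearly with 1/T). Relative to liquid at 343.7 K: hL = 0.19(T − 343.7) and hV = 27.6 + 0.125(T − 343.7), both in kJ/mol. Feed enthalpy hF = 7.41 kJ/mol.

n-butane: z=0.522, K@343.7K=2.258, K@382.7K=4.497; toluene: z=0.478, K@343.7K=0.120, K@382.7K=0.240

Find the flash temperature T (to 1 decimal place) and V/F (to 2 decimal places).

T = 346.4 K, V/F = 0.25

Adiabatic flash: solve Rachford–Rice at each trial T, then check hF = ψ·hV(T) + (1−ψ)·hL(T).
  T = 343.7 K: K = (2.258, 0.120), RR gives ψ = 0.213, H_out = 5.885 kJ/mol
  T = 382.7 K: K = (4.497, 0.240), RR gives ψ = 0.550, H_out = 21.200 kJ/mol
  T = 363.2 K: K = (3.246, 0.173), RR gives ψ = 0.418, H_out = 14.720 kJ/mol
  T = 353.4 K: K = (2.718, 0.145), RR gives ψ = 0.332, H_out = 10.799 kJ/mol
  T = 348.5 K: K = (2.478, 0.132), RR gives ψ = 0.278, H_out = 8.495 kJ/mol
  T = 346.1 K: K = (2.366, 0.126), RR gives ψ = 0.247, H_out = 7.242 kJ/mol
Linear interpolation between T = 346.1 (H_out = 7.242) and T = 348.5 (H_out = 8.495) on hF = 7.41 gives T ≈ 346.4 K, at which ψ = 0.25.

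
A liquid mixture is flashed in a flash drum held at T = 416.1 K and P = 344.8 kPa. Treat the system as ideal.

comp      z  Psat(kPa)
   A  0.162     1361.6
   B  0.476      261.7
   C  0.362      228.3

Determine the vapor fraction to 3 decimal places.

ψ = 0.287

Raoult's law: Kᵢ = Pᵢˢᵃᵗ/P = Pᵢˢᵃᵗ/344.8.
  K_A = 1361.6/344.8 = 3.94896, K_B = 261.7/344.8 = 0.75899, K_C = 228.3/344.8 = 0.66212
Material balance + equilibrium reduce to Σ zᵢ(Kᵢ−1)/(1+ψ(Kᵢ−1)) = 0.
g(0) = ΣzᵢKᵢ − 1 = 0.241 and g(1) = 1 − Σzᵢ/Kᵢ = -0.215, so a root lies in (0, 1).
Newton–Raphson from ψ = 0.5:
  ψ = 0.500: g = -0.0846, g' = -0.326 → ψ = 0.240
  ψ = 0.240: g = 0.0247, g' = -0.563 → ψ = 0.284
  ψ = 0.284: g = 0.0014, g' = -0.499 → ψ = 0.287
Converged at ψ = 0.287.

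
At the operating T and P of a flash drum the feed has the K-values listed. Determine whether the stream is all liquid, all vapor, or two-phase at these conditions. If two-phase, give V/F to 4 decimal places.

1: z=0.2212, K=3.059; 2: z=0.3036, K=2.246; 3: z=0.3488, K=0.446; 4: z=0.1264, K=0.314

ΣzᵢKᵢ = 1.5538; Σzᵢ/Kᵢ = 1.3921.
Both exceed 1, so a two-phase solution exists.
Rachford–Rice: g(ψ) = Σ zᵢ(Kᵢ−1)/(1+ψ(Kᵢ−1)) = 0.
Newton–Raphson from ψ = 0.5:
  ψ = 0.5000: g = 0.05825, g' = -0.7492 → ψ = 0.5777
  ψ = 0.5777: g = 0.00012, g' = -0.7497 → ψ = 0.5779
Converged at ψ = 0.5779.

two-phase, V/F = 0.5779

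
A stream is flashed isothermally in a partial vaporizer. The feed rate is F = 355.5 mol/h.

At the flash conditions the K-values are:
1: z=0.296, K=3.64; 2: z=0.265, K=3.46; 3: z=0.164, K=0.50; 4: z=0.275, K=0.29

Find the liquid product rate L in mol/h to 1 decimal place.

L = 106.8 mol/h

Material balance + equilibrium reduce to Σ zᵢ(Kᵢ−1)/(1+ψ(Kᵢ−1)) = 0.
Check two-phase: ΣzᵢKᵢ = 2.156 > 1 and Σzᵢ/Kᵢ = 1.434 > 1, so g(0) = 1.156 > 0 and g(1) = -0.434 < 0.
Newton–Raphson from ψ = 0.5:
  ψ = 0.500: g = 0.2171, g' = -1.112 → ψ = 0.695
  ψ = 0.695: g = 0.0048, g' = -1.112 → ψ = 0.700
Converged at ψ = 0.700.
Then V = ψ·F = 0.6996·355.5 = 248.7 mol/h and L = F − V = 106.8 mol/h.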